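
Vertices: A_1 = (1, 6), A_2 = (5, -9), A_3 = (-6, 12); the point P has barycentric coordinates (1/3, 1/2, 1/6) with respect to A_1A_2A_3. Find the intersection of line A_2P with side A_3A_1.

(-4/3, 8)

Line A_2P meets A_3A_1 where the A_2-coordinate vanishes; zeroing P's A_2-weight and renormalizing leaves A_3, A_1-weights 1/6 : 1/3 → (1/3, 2/3).
So Q = (1/3)·A_3 + (2/3)·A_1 = (-4/3, 8).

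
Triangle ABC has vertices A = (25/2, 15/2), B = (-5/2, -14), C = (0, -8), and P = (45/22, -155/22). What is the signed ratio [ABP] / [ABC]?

[ABC] = ½·((25/2)·(-14−(-8)) + (-5/2)·(-8−(15/2)) + 0·(15/2−(-14))) = ½·(-75 + 155/4 + 0) = -145/8.
[ABP] = ½·((25/2)·(-14−(-155/22)) + (-5/2)·(-155/22−(15/2)) + (45/22)·(15/2−(-14))) = ½·(-3825/44 + 400/11 + 1935/44) = -145/44, so the ratio is (-145/44)/(-145/8) = 2/11.

2/11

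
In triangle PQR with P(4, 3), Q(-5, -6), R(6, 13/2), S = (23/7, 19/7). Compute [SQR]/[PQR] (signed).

[PQR] = ½·(4·(-6−(13/2)) + (-5)·(13/2−3) + 6·(3−(-6))) = ½·(-50 − 35/2 + 54) = -27/4.
[SQR] = ½·((23/7)·(-6−(13/2)) + (-5)·(13/2−(19/7)) + 6·(19/7−(-6))) = ½·(-575/14 − 265/14 + 366/7) = -27/7, so the ratio is (-27/7)/(-27/4) = 4/7.

4/7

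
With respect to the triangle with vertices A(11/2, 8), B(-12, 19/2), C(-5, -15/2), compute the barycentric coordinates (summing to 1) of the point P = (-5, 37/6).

Signed area of the reference triangle: [ABC] = ½·((11/2)·(19/2−(-15/2)) + (-12)·(-15/2−8) + (-5)·(8−(19/2))) = ½·(187/2 + 186 + 15/2) = 287/2.
[PBC] = ½·((-5)·(19/2−(-15/2)) + (-12)·(-15/2−(37/6)) + (-5)·(37/6−(19/2))) = ½·(-85 + 164 + 50/3) = 287/6, so the A-coordinate is (287/6)/(287/2) = 1/3.
[APC] = ½·((11/2)·(37/6−(-15/2)) + (-5)·(-15/2−8) + (-5)·(8−(37/6))) = ½·(451/6 + 155/2 − 55/6) = 287/4, so the B-coordinate is 1/2.
[ABP] = ½·((11/2)·(19/2−(37/6)) + (-12)·(37/6−8) + (-5)·(8−(19/2))) = ½·(55/3 + 22 + 15/2) = 287/12, so the C-coordinate is 1/6.
Check: 1/3 + 1/2 + 1/6 = 1.

(1/3, 1/2, 1/6)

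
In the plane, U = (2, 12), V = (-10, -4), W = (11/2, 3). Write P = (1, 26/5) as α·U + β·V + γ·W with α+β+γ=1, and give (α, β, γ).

(2/5, 1/5, 2/5)

Signed area of the reference triangle: [UVW] = ½·(2·(-4−3) + (-10)·(3−12) + (11/2)·(12−(-4))) = ½·(-14 + 90 + 88) = 82.
[PVW] = ½·(1·(-4−3) + (-10)·(3−(26/5)) + (11/2)·(26/5−(-4))) = ½·(-7 + 22 + 253/5) = 164/5, so the U-coordinate is (164/5)/82 = 2/5.
[UPW] = ½·(2·(26/5−3) + 1·(3−12) + (11/2)·(12−(26/5))) = ½·(22/5 − 9 + 187/5) = 82/5, so the V-coordinate is 1/5.
[UVP] = ½·(2·(-4−(26/5)) + (-10)·(26/5−12) + 1·(12−(-4))) = ½·(-92/5 + 68 + 16) = 164/5, so the W-coordinate is 2/5.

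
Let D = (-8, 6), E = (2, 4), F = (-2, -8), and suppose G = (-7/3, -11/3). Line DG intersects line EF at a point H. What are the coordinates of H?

(-6/5, -28/5)

Barycentric coordinates of G with respect to DEF: (1/6, 1/6, 2/3).
On side EF the D-coordinate is zero; dropping G's D-weight 1/6 and renormalizing the remaining 1/6 : 2/3 gives weights 1/5, 4/5 on E, F.
H = (1/5)·(2, 4) + (4/5)·(-2, -8) = (-6/5, -28/5).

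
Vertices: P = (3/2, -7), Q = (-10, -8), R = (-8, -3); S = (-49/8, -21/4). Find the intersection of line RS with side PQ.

(-17/4, -15/2)

Barycentric coordinates of S with respect to PQR: (1/4, 1/4, 1/2).
On side PQ the R-coordinate is zero; dropping S's R-weight 1/2 and renormalizing the remaining 1/4 : 1/4 gives weights 1/2, 1/2 on P, Q.
T = (1/2)·(3/2, -7) + (1/2)·(-10, -8) = (-17/4, -15/2).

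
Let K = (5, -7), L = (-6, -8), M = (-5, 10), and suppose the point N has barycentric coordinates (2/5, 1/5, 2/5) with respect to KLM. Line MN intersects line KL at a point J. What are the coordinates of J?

(4/3, -22/3)

Line MN meets KL where the M-coordinate vanishes; zeroing N's M-weight and renormalizing leaves K, L-weights 2/5 : 1/5 → (2/3, 1/3).
So J = (2/3)·K + (1/3)·L = (4/3, -22/3).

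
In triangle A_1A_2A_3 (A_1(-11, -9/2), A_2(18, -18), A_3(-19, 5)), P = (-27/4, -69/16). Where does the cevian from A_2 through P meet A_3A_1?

(-15, 1/4)

Barycentric coordinates of P with respect to A_1A_2A_3: (3/8, 1/4, 3/8).
On side A_3A_1 the A_2-coordinate is zero; dropping P's A_2-weight 1/4 and renormalizing the remaining 3/8 : 3/8 gives weights 1/2, 1/2 on A_3, A_1.
Q = (1/2)·(-19, 5) + (1/2)·(-11, -9/2) = (-15, 1/4).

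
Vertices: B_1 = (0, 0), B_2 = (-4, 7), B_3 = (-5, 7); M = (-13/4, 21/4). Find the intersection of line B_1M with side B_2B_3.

(-13/3, 7)

Barycentric coordinates of M with respect to B_1B_2B_3: (1/4, 1/2, 1/4).
On side B_2B_3 the B_1-coordinate is zero; dropping M's B_1-weight 1/4 and renormalizing the remaining 1/2 : 1/4 gives weights 2/3, 1/3 on B_2, B_3.
N = (2/3)·(-4, 7) + (1/3)·(-5, 7) = (-13/3, 7).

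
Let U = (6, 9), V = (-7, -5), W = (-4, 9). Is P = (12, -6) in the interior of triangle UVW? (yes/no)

no

Barycentric coordinates of P: (269/140, 15/14, -279/140).
The three coordinates are positive, positive, negative; a point is interior exactly when all three are positive.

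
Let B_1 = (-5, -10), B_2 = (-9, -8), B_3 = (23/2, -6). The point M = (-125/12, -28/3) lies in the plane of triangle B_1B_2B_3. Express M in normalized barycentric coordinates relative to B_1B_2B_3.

Signed area of the reference triangle: [B_1B_2B_3] = ½·((-5)·(-8−(-6)) + (-9)·(-6−(-10)) + (23/2)·(-10−(-8))) = ½·(10 − 36 − 23) = -49/2.
[MB_2B_3] = ½·((-125/12)·(-8−(-6)) + (-9)·(-6−(-28/3)) + (23/2)·(-28/3−(-8))) = ½·(125/6 − 30 − 46/3) = -49/4, so the B_1-coordinate is (-49/4)/(-49/2) = 1/2.
[B_1MB_3] = ½·((-5)·(-28/3−(-6)) + (-125/12)·(-6−(-10)) + (23/2)·(-10−(-28/3))) = ½·(50/3 − 125/3 − 23/3) = -49/3, so the B_2-coordinate is 2/3.
[B_1B_2M] = ½·((-5)·(-8−(-28/3)) + (-9)·(-28/3−(-10)) + (-125/12)·(-10−(-8))) = ½·(-20/3 − 6 + 125/6) = 49/12, so the B_3-coordinate is -1/6.
Check: 1/2 + 2/3 − 1/6 = 1.

(1/2, 2/3, -1/6)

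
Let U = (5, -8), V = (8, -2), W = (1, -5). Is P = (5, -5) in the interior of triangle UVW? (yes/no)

Barycentric coordinates of P: (4/11, 4/11, 3/11).
The three coordinates are positive, positive, positive; a point is interior exactly when all three are positive.

yes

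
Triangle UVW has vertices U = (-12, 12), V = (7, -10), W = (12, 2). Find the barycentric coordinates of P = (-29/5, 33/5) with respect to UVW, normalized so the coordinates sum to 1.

Signed area of the reference triangle: [UVW] = ½·((-12)·(-10−2) + 7·(2−12) + 12·(12−(-10))) = ½·(144 − 70 + 264) = 169.
[PVW] = ½·((-29/5)·(-10−2) + 7·(2−(33/5)) + 12·(33/5−(-10))) = ½·(348/5 − 161/5 + 996/5) = 1183/10, so the U-coordinate is (1183/10)/169 = 7/10.
[UPW] = ½·((-12)·(33/5−2) + (-29/5)·(2−12) + 12·(12−(33/5))) = ½·(-276/5 + 58 + 324/5) = 169/5, so the V-coordinate is 1/5.
[UVP] = ½·((-12)·(-10−(33/5)) + 7·(33/5−12) + (-29/5)·(12−(-10))) = ½·(996/5 − 189/5 − 638/5) = 169/10, so the W-coordinate is 1/10.
Check: 7/10 + 1/5 + 1/10 = 1.

(7/10, 1/5, 1/10)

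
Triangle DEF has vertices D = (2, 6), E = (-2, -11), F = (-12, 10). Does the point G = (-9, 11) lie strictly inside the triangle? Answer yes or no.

no

Barycentric coordinates of G: (73/254, -13/127, 207/254).
The three coordinates are positive, negative, positive; a point is interior exactly when all three are positive.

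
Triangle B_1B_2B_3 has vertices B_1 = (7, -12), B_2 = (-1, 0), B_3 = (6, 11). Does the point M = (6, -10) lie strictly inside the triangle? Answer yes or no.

Barycentric coordinates of M: (147/172, 21/172, 1/43).
The three coordinates are positive, positive, positive; a point is interior exactly when all three are positive.

yes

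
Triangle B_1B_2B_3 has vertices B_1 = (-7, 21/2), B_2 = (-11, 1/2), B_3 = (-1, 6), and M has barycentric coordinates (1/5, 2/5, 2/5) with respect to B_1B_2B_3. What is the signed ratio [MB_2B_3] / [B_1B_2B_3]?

The signed ratio [MB_2B_3]/[B_1B_2B_3] equals the barycentric coordinate of M at vertex B_1, which is 1/5.

1/5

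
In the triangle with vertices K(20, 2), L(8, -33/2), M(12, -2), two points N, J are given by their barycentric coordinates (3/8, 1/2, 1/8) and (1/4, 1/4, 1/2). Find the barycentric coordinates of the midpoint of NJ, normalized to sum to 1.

Since both coordinate triples sum to 1, the midpoint's barycentrics are the componentwise average.
(3/8+1/4)/2 = 5/16; similarly 3/8 and 5/16.

(5/16, 3/8, 5/16)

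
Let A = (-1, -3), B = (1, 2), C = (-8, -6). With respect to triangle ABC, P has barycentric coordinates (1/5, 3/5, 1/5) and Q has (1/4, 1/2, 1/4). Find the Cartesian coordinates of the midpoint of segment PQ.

(-59/40, -37/40)

Barycentric coordinates of the midpoint are the average: (9/40, 11/20, 9/40).
Converting: (9/40)·A + (11/20)·B + (9/40)·C = (-59/40, -37/40).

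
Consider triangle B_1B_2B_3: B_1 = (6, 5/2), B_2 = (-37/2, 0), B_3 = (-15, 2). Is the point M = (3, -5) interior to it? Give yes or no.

no

Barycentric coordinates of M: (242/161, 624/161, -705/161).
The three coordinates are positive, positive, negative; a point is interior exactly when all three are positive.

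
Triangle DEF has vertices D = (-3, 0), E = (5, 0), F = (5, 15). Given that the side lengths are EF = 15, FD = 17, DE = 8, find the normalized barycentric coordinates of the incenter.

(3/8, 17/40, 1/5)

The incenter has barycentric coordinates proportional to the opposite side lengths: (15 : 17 : 8).
Normalizing by 15+17+8 = 40 gives (3/8, 17/40, 1/5).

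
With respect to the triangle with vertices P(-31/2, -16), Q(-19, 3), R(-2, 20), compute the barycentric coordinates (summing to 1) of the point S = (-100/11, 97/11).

Signed area of the reference triangle: [PQR] = ½·((-31/2)·(3−20) + (-19)·(20−(-16)) + (-2)·(-16−3)) = ½·(527/2 − 684 + 38) = -765/4.
[SQR] = ½·((-100/11)·(3−20) + (-19)·(20−(97/11)) + (-2)·(97/11−3)) = ½·(1700/11 − 2337/11 − 128/11) = -765/22, so the P-coordinate is (-765/22)/(-765/4) = 2/11.
[PSR] = ½·((-31/2)·(97/11−20) + (-100/11)·(20−(-16)) + (-2)·(-16−(97/11))) = ½·(3813/22 − 3600/11 + 546/11) = -2295/44, so the Q-coordinate is 3/11.
[PQS] = ½·((-31/2)·(3−(97/11)) + (-19)·(97/11−(-16)) + (-100/11)·(-16−3)) = ½·(992/11 − 5187/11 + 1900/11) = -2295/22, so the R-coordinate is 6/11.

(2/11, 3/11, 6/11)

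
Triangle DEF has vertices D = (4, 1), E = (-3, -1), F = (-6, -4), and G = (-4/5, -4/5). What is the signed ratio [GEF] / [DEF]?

2/5

[DEF] = ½·(4·(-1−(-4)) + (-3)·(-4−1) + (-6)·(1−(-1))) = ½·(12 + 15 − 12) = 15/2.
[GEF] = ½·((-4/5)·(-1−(-4)) + (-3)·(-4−(-4/5)) + (-6)·(-4/5−(-1))) = ½·(-12/5 + 48/5 − 6/5) = 3, so the ratio is 3/(15/2) = 2/5.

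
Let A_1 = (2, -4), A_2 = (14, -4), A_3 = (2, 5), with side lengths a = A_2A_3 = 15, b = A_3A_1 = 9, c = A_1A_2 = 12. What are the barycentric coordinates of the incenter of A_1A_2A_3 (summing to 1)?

The incenter has barycentric coordinates proportional to the opposite side lengths: (15 : 9 : 12).
Normalizing by 15+9+12 = 36 gives (5/12, 1/4, 1/3).

(5/12, 1/4, 1/3)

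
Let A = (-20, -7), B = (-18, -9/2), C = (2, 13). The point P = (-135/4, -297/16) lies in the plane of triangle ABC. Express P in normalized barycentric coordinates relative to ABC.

Signed area of the reference triangle: [ABC] = ½·((-20)·(-9/2−13) + (-18)·(13−(-7)) + 2·(-7−(-9/2))) = ½·(350 − 360 − 5) = -15/2.
[PBC] = ½·((-135/4)·(-9/2−13) + (-18)·(13−(-297/16)) + 2·(-297/16−(-9/2))) = ½·(4725/8 − 4545/8 − 225/8) = -45/16, so the A-coordinate is (-45/16)/(-15/2) = 3/8.
[APC] = ½·((-20)·(-297/16−13) + (-135/4)·(13−(-7)) + 2·(-7−(-297/16))) = ½·(2525/4 − 675 + 185/8) = -165/16, so the B-coordinate is 11/8.
[ABP] = ½·((-20)·(-9/2−(-297/16)) + (-18)·(-297/16−(-7)) + (-135/4)·(-7−(-9/2))) = ½·(-1125/4 + 1665/8 + 675/8) = 45/8, so the C-coordinate is -3/4.
Check: 3/8 + 11/8 − 3/4 = 1.

(3/8, 11/8, -3/4)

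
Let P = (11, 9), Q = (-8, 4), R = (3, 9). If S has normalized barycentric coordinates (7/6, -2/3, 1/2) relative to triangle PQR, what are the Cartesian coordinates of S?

(59/3, 37/3)

S = (7/6)·P + (-2/3)·Q + (1/2)·R.
x-coordinate: (7/6)·11 + (-2/3)·(-8) + (1/2)·3 = 59/3.
y-coordinate: (7/6)·9 + (-2/3)·4 + (1/2)·9 = 37/3.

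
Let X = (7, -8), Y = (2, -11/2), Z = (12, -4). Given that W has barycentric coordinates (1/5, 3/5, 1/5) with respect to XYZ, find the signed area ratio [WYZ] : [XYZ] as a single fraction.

The signed ratio [WYZ]/[XYZ] equals the barycentric coordinate of W at vertex X, which is 1/5.

1/5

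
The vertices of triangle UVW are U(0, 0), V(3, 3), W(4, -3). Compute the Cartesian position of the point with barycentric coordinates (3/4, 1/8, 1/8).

(7/8, 0)

P = (3/4)·U + (1/8)·V + (1/8)·W.
x-coordinate: (3/4)·0 + (1/8)·3 + (1/8)·4 = 7/8.
y-coordinate: (3/4)·0 + (1/8)·3 + (1/8)·(-3) = 0.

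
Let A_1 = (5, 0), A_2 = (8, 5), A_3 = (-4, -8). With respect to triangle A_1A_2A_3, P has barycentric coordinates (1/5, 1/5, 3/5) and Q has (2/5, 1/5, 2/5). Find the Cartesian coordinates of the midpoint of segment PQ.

Barycentric coordinates of the midpoint are the average: (3/10, 1/5, 1/2).
Converting: (3/10)·A_1 + (1/5)·A_2 + (1/2)·A_3 = (11/10, -3).

(11/10, -3)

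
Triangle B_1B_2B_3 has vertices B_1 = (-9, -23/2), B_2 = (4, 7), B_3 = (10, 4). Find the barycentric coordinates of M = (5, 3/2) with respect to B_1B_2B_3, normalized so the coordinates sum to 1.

Signed area of the reference triangle: [B_1B_2B_3] = ½·((-9)·(7−4) + 4·(4−(-23/2)) + 10·(-23/2−7)) = ½·(-27 + 62 − 185) = -75.
[MB_2B_3] = ½·(5·(7−4) + 4·(4−(3/2)) + 10·(3/2−7)) = ½·(15 + 10 − 55) = -15, so the B_1-coordinate is (-15)/(-75) = 1/5.
[B_1MB_3] = ½·((-9)·(3/2−4) + 5·(4−(-23/2)) + 10·(-23/2−(3/2))) = ½·(45/2 + 155/2 − 130) = -15, so the B_2-coordinate is 1/5.
[B_1B_2M] = ½·((-9)·(7−(3/2)) + 4·(3/2−(-23/2)) + 5·(-23/2−7)) = ½·(-99/2 + 52 − 185/2) = -45, so the B_3-coordinate is 3/5.
Check: 1/5 + 1/5 + 3/5 = 1.

(1/5, 1/5, 3/5)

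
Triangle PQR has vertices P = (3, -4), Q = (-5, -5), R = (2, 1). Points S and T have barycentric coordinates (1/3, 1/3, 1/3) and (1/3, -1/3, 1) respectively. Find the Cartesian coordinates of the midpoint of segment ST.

(7/3, -2/3)

Barycentric coordinates of the midpoint are the average: (1/3, 0, 2/3).
Converting: (1/3)·P + 0·Q + (2/3)·R = (7/3, -2/3).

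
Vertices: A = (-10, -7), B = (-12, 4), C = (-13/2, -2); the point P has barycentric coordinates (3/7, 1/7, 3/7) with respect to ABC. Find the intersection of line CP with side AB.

Line CP meets AB where the C-coordinate vanishes; zeroing P's C-weight and renormalizing leaves A, B-weights 3/7 : 1/7 → (3/4, 1/4).
So Q = (3/4)·A + (1/4)·B = (-21/2, -17/4).

(-21/2, -17/4)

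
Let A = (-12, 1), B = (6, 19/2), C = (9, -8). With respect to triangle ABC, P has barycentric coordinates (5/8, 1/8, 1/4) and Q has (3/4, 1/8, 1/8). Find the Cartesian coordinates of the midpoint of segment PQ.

Barycentric coordinates of the midpoint are the average: (11/16, 1/8, 3/16).
Converting: (11/16)·A + (1/8)·B + (3/16)·C = (-93/16, 3/8).

(-93/16, 3/8)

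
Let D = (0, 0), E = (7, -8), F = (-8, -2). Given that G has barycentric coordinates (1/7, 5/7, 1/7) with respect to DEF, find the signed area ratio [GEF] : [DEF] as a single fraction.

1/7

The signed ratio [GEF]/[DEF] equals the barycentric coordinate of G at vertex D, which is 1/7.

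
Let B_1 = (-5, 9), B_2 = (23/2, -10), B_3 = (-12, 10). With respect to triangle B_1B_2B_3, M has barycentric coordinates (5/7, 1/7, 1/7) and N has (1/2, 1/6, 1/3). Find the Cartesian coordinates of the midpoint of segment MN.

(-691/168, 529/84)

Barycentric coordinates of the midpoint are the average: (17/28, 13/84, 5/21).
Converting: (17/28)·B_1 + (13/84)·B_2 + (5/21)·B_3 = (-691/168, 529/84).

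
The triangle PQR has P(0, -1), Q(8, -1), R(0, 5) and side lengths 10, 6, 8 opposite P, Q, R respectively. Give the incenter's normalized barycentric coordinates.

(5/12, 1/4, 1/3)

The incenter has barycentric coordinates proportional to the opposite side lengths: (10 : 6 : 8).
Normalizing by 10+6+8 = 24 gives (5/12, 1/4, 1/3).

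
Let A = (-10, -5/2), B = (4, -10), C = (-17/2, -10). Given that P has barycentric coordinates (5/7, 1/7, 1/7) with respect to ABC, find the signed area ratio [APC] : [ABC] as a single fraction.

1/7

The signed ratio [APC]/[ABC] equals the barycentric coordinate of P at vertex B, which is 1/7.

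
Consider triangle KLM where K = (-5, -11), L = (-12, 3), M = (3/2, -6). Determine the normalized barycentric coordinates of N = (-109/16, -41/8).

Signed area of the reference triangle: [KLM] = ½·((-5)·(3−(-6)) + (-12)·(-6−(-11)) + (3/2)·(-11−3)) = ½·(-45 − 60 − 21) = -63.
[NLM] = ½·((-109/16)·(3−(-6)) + (-12)·(-6−(-41/8)) + (3/2)·(-41/8−3)) = ½·(-981/16 + 21/2 − 195/16) = -63/2, so the K-coordinate is (-63/2)/(-63) = 1/2.
[KNM] = ½·((-5)·(-41/8−(-6)) + (-109/16)·(-6−(-11)) + (3/2)·(-11−(-41/8))) = ½·(-35/8 − 545/16 − 141/16) = -189/8, so the L-coordinate is 3/8.
[KLN] = ½·((-5)·(3−(-41/8)) + (-12)·(-41/8−(-11)) + (-109/16)·(-11−3)) = ½·(-325/8 − 141/2 + 763/8) = -63/8, so the M-coordinate is 1/8.
Check: 1/2 + 3/8 + 1/8 = 1.

(1/2, 3/8, 1/8)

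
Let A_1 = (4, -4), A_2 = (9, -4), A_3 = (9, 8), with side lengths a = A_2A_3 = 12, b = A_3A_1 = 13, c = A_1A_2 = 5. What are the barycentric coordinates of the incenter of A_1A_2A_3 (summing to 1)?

(2/5, 13/30, 1/6)

The incenter has barycentric coordinates proportional to the opposite side lengths: (12 : 13 : 5).
Normalizing by 12+13+5 = 30 gives (2/5, 13/30, 1/6).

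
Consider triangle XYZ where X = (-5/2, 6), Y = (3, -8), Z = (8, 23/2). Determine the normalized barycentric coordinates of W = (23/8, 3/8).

(1/4, 1/2, 1/4)

Signed area of the reference triangle: [XYZ] = ½·((-5/2)·(-8−(23/2)) + 3·(23/2−6) + 8·(6−(-8))) = ½·(195/4 + 33/2 + 112) = 709/8.
[WYZ] = ½·((23/8)·(-8−(23/2)) + 3·(23/2−(3/8)) + 8·(3/8−(-8))) = ½·(-897/16 + 267/8 + 67) = 709/32, so the X-coordinate is (709/32)/(709/8) = 1/4.
[XWZ] = ½·((-5/2)·(3/8−(23/2)) + (23/8)·(23/2−6) + 8·(6−(3/8))) = ½·(445/16 + 253/16 + 45) = 709/16, so the Y-coordinate is 1/2.
[XYW] = ½·((-5/2)·(-8−(3/8)) + 3·(3/8−6) + (23/8)·(6−(-8))) = ½·(335/16 − 135/8 + 161/4) = 709/32, so the Z-coordinate is 1/4.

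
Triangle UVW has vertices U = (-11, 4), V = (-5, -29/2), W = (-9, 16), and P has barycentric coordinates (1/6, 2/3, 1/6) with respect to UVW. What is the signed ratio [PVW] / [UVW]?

The signed ratio [PVW]/[UVW] equals the barycentric coordinate of P at vertex U, which is 1/6.

1/6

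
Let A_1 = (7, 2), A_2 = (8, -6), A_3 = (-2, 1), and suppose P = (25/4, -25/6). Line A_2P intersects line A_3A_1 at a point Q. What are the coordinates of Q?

(1, 4/3)

Barycentric coordinates of P with respect to A_1A_2A_3: (1/12, 3/4, 1/6).
On side A_3A_1 the A_2-coordinate is zero; dropping P's A_2-weight 3/4 and renormalizing the remaining 1/6 : 1/12 gives weights 2/3, 1/3 on A_3, A_1.
Q = (2/3)·(-2, 1) + (1/3)·(7, 2) = (1, 4/3).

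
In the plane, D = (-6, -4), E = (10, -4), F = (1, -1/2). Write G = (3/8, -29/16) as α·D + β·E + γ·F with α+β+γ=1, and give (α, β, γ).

Signed area of the reference triangle: [DEF] = ½·((-6)·(-4−(-1/2)) + 10·(-1/2−(-4)) + 1·(-4−(-4))) = ½·(21 + 35 + 0) = 28.
[GEF] = ½·((3/8)·(-4−(-1/2)) + 10·(-1/2−(-29/16)) + 1·(-29/16−(-4))) = ½·(-21/16 + 105/8 + 35/16) = 7, so the D-coordinate is 7/28 = 1/4.
[DGF] = ½·((-6)·(-29/16−(-1/2)) + (3/8)·(-1/2−(-4)) + 1·(-4−(-29/16))) = ½·(63/8 + 21/16 − 35/16) = 7/2, so the E-coordinate is 1/8.
[DEG] = ½·((-6)·(-4−(-29/16)) + 10·(-29/16−(-4)) + (3/8)·(-4−(-4))) = ½·(105/8 + 175/8 + 0) = 35/2, so the F-coordinate is 5/8.
Check: 1/4 + 1/8 + 5/8 = 1.

(1/4, 1/8, 5/8)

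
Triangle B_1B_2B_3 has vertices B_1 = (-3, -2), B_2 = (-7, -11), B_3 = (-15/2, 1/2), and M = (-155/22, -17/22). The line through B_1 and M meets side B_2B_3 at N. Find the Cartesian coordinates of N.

(-149/20, -13/20)

Barycentric coordinates of M with respect to B_1B_2B_3: (1/11, 1/11, 9/11).
On side B_2B_3 the B_1-coordinate is zero; dropping M's B_1-weight 1/11 and renormalizing the remaining 1/11 : 9/11 gives weights 1/10, 9/10 on B_2, B_3.
N = (1/10)·(-7, -11) + (9/10)·(-15/2, 1/2) = (-149/20, -13/20).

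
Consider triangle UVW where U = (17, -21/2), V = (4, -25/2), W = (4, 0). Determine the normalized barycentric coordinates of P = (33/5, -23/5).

(1/5, 1/5, 3/5)

Signed area of the reference triangle: [UVW] = ½·(17·(-25/2−0) + 4·(0−(-21/2)) + 4·(-21/2−(-25/2))) = ½·(-425/2 + 42 + 8) = -325/4.
[PVW] = ½·((33/5)·(-25/2−0) + 4·(0−(-23/5)) + 4·(-23/5−(-25/2))) = ½·(-165/2 + 92/5 + 158/5) = -65/4, so the U-coordinate is (-65/4)/(-325/4) = 1/5.
[UPW] = ½·(17·(-23/5−0) + (33/5)·(0−(-21/2)) + 4·(-21/2−(-23/5))) = ½·(-391/5 + 693/10 − 118/5) = -65/4, so the V-coordinate is 1/5.
[UVP] = ½·(17·(-25/2−(-23/5)) + 4·(-23/5−(-21/2)) + (33/5)·(-21/2−(-25/2))) = ½·(-1343/10 + 118/5 + 66/5) = -195/4, so the W-coordinate is 3/5.
Check: 1/5 + 1/5 + 3/5 = 1.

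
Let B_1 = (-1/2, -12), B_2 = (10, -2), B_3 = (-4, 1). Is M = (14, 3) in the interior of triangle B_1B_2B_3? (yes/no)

no

Barycentric coordinates of M: (-164/343, 482/343, 25/343).
The three coordinates are negative, positive, positive; a point is interior exactly when all three are positive.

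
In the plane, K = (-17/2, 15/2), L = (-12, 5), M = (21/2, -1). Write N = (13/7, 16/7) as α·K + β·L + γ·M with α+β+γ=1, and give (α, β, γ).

(2/7, 1/7, 4/7)

Signed area of the reference triangle: [KLM] = ½·((-17/2)·(5−(-1)) + (-12)·(-1−(15/2)) + (21/2)·(15/2−5)) = ½·(-51 + 102 + 105/4) = 309/8.
[NLM] = ½·((13/7)·(5−(-1)) + (-12)·(-1−(16/7)) + (21/2)·(16/7−5)) = ½·(78/7 + 276/7 − 57/2) = 309/28, so the K-coordinate is (309/28)/(309/8) = 2/7.
[KNM] = ½·((-17/2)·(16/7−(-1)) + (13/7)·(-1−(15/2)) + (21/2)·(15/2−(16/7))) = ½·(-391/14 − 221/14 + 219/4) = 309/56, so the L-coordinate is 1/7.
[KLN] = ½·((-17/2)·(5−(16/7)) + (-12)·(16/7−(15/2)) + (13/7)·(15/2−5)) = ½·(-323/14 + 438/7 + 65/14) = 309/14, so the M-coordinate is 4/7.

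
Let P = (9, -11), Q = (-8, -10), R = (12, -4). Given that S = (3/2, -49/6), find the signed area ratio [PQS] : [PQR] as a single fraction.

1/3

[PQR] = ½·(9·(-10−(-4)) + (-8)·(-4−(-11)) + 12·(-11−(-10))) = ½·(-54 − 56 − 12) = -61.
[PQS] = ½·(9·(-10−(-49/6)) + (-8)·(-49/6−(-11)) + (3/2)·(-11−(-10))) = ½·(-33/2 − 68/3 − 3/2) = -61/3, so the ratio is (-61/3)/(-61) = 1/3.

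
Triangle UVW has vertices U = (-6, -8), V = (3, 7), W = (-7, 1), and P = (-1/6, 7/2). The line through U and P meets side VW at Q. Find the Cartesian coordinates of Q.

Barycentric coordinates of P with respect to UVW: (1/6, 2/3, 1/6).
On side VW the U-coordinate is zero; dropping P's U-weight 1/6 and renormalizing the remaining 2/3 : 1/6 gives weights 4/5, 1/5 on V, W.
Q = (4/5)·(3, 7) + (1/5)·(-7, 1) = (1, 29/5).

(1, 29/5)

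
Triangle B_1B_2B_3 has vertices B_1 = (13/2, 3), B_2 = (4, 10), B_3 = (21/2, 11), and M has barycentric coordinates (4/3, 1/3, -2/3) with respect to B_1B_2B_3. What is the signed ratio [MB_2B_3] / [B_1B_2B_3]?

4/3

The signed ratio [MB_2B_3]/[B_1B_2B_3] equals the barycentric coordinate of M at vertex B_1, which is 4/3.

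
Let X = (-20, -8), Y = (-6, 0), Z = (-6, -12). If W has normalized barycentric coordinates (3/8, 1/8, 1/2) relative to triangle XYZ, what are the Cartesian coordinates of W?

(-45/4, -9)

W = (3/8)·X + (1/8)·Y + (1/2)·Z.
x-coordinate: (3/8)·(-20) + (1/8)·(-6) + (1/2)·(-6) = -45/4.
y-coordinate: (3/8)·(-8) + (1/8)·0 + (1/2)·(-12) = -9.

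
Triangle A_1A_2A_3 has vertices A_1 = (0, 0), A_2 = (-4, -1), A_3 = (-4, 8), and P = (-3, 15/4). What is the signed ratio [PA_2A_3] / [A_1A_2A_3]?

1/4

[A_1A_2A_3] = ½·(0·(-1−8) + (-4)·(8−0) + (-4)·(0−(-1))) = ½·(0 − 32 − 4) = -18.
[PA_2A_3] = ½·((-3)·(-1−8) + (-4)·(8−(15/4)) + (-4)·(15/4−(-1))) = ½·(27 − 17 − 19) = -9/2, so the ratio is (-9/2)/(-18) = 1/4.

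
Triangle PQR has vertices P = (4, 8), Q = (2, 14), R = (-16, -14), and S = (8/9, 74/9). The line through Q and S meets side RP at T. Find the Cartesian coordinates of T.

(0, 18/5)

Barycentric coordinates of S with respect to PQR: (4/9, 4/9, 1/9).
On side RP the Q-coordinate is zero; dropping S's Q-weight 4/9 and renormalizing the remaining 1/9 : 4/9 gives weights 1/5, 4/5 on R, P.
T = (1/5)·(-16, -14) + (4/5)·(4, 8) = (0, 18/5).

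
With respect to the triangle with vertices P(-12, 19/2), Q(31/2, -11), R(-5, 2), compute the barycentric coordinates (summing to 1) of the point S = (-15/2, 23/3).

(4/3, 1/3, -2/3)

Signed area of the reference triangle: [PQR] = ½·((-12)·(-11−2) + (31/2)·(2−(19/2)) + (-5)·(19/2−(-11))) = ½·(156 − 465/4 − 205/2) = -251/8.
[SQR] = ½·((-15/2)·(-11−2) + (31/2)·(2−(23/3)) + (-5)·(23/3−(-11))) = ½·(195/2 − 527/6 − 280/3) = -251/6, so the P-coordinate is (-251/6)/(-251/8) = 4/3.
[PSR] = ½·((-12)·(23/3−2) + (-15/2)·(2−(19/2)) + (-5)·(19/2−(23/3))) = ½·(-68 + 225/4 − 55/6) = -251/24, so the Q-coordinate is 1/3.
[PQS] = ½·((-12)·(-11−(23/3)) + (31/2)·(23/3−(19/2)) + (-15/2)·(19/2−(-11))) = ½·(224 − 341/12 − 615/4) = 251/12, so the R-coordinate is -2/3.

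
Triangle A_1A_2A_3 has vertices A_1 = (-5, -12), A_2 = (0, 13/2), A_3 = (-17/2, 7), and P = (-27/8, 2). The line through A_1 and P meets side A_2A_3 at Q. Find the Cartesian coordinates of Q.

(-17/6, 20/3)

Barycentric coordinates of P with respect to A_1A_2A_3: (1/4, 1/2, 1/4).
On side A_2A_3 the A_1-coordinate is zero; dropping P's A_1-weight 1/4 and renormalizing the remaining 1/2 : 1/4 gives weights 2/3, 1/3 on A_2, A_3.
Q = (2/3)·(0, 13/2) + (1/3)·(-17/2, 7) = (-17/6, 20/3).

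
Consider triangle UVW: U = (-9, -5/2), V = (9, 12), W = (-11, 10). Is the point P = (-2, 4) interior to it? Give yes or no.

Barycentric coordinates of P: (69/127, 201/508, 31/508).
The three coordinates are positive, positive, positive; a point is interior exactly when all three are positive.

yes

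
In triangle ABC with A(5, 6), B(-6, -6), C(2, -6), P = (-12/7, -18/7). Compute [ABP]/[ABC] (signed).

[ABC] = ½·(5·(-6−(-6)) + (-6)·(-6−6) + 2·(6−(-6))) = ½·(0 + 72 + 24) = 48.
[ABP] = ½·(5·(-6−(-18/7)) + (-6)·(-18/7−6) + (-12/7)·(6−(-6))) = ½·(-120/7 + 360/7 − 144/7) = 48/7, so the ratio is (48/7)/48 = 1/7.

1/7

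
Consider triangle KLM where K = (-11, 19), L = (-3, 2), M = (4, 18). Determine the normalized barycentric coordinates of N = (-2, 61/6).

(1/6, 1/2, 1/3)

Signed area of the reference triangle: [KLM] = ½·((-11)·(2−18) + (-3)·(18−19) + 4·(19−2)) = ½·(176 + 3 + 68) = 247/2.
[NLM] = ½·((-2)·(2−18) + (-3)·(18−(61/6)) + 4·(61/6−2)) = ½·(32 − 47/2 + 98/3) = 247/12, so the K-coordinate is (247/12)/(247/2) = 1/6.
[KNM] = ½·((-11)·(61/6−18) + (-2)·(18−19) + 4·(19−(61/6))) = ½·(517/6 + 2 + 106/3) = 247/4, so the L-coordinate is 1/2.
[KLN] = ½·((-11)·(2−(61/6)) + (-3)·(61/6−19) + (-2)·(19−2)) = ½·(539/6 + 53/2 − 34) = 247/6, so the M-coordinate is 1/3.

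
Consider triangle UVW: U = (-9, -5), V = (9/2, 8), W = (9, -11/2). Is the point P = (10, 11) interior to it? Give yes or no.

no

Barycentric coordinates of P: (-39/107, 1190/963, 124/963).
The three coordinates are negative, positive, positive; a point is interior exactly when all three are positive.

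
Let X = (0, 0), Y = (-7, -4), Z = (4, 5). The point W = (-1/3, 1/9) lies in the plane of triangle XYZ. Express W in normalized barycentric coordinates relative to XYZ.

(7/9, 1/9, 1/9)

Signed area of the reference triangle: [XYZ] = ½·(0·(-4−5) + (-7)·(5−0) + 4·(0−(-4))) = ½·(0 − 35 + 16) = -19/2.
[WYZ] = ½·((-1/3)·(-4−5) + (-7)·(5−(1/9)) + 4·(1/9−(-4))) = ½·(3 − 308/9 + 148/9) = -133/18, so the X-coordinate is (-133/18)/(-19/2) = 7/9.
[XWZ] = ½·(0·(1/9−5) + (-1/3)·(5−0) + 4·(0−(1/9))) = ½·(0 − 5/3 − 4/9) = -19/18, so the Y-coordinate is 1/9.
[XYW] = ½·(0·(-4−(1/9)) + (-7)·(1/9−0) + (-1/3)·(0−(-4))) = ½·(0 − 7/9 − 4/3) = -19/18, so the Z-coordinate is 1/9.
Check: 7/9 + 1/9 + 1/9 = 1.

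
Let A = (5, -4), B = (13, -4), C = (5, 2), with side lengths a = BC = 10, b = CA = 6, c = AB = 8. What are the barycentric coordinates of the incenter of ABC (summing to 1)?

The incenter has barycentric coordinates proportional to the opposite side lengths: (10 : 6 : 8).
Normalizing by 10+6+8 = 24 gives (5/12, 1/4, 1/3).

(5/12, 1/4, 1/3)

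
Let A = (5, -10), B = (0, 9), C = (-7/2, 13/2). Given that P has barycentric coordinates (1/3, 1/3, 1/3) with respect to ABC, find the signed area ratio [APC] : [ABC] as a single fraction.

The signed ratio [APC]/[ABC] equals the barycentric coordinate of P at vertex B, which is 1/3.

1/3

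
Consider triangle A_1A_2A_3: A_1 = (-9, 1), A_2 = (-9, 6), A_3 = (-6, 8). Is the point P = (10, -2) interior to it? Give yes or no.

no

Barycentric coordinates of P: (62/15, -142/15, 19/3).
The three coordinates are positive, negative, positive; a point is interior exactly when all three are positive.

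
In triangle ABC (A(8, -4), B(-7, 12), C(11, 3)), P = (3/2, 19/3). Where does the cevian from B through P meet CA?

(10, 2/3)

Barycentric coordinates of P with respect to ABC: (1/6, 1/2, 1/3).
On side CA the B-coordinate is zero; dropping P's B-weight 1/2 and renormalizing the remaining 1/3 : 1/6 gives weights 2/3, 1/3 on C, A.
Q = (2/3)·(11, 3) + (1/3)·(8, -4) = (10, 2/3).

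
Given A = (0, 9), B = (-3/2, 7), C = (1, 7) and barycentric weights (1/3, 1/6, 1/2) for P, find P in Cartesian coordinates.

P = (1/3)·A + (1/6)·B + (1/2)·C.
x-coordinate: (1/3)·0 + (1/6)·(-3/2) + (1/2)·1 = 1/4.
y-coordinate: (1/3)·9 + (1/6)·7 + (1/2)·7 = 23/3.

(1/4, 23/3)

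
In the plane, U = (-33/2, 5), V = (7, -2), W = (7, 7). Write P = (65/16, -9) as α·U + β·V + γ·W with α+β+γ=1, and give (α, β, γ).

(1/8, 7/4, -7/8)

Signed area of the reference triangle: [UVW] = ½·((-33/2)·(-2−7) + 7·(7−5) + 7·(5−(-2))) = ½·(297/2 + 14 + 49) = 423/4.
[PVW] = ½·((65/16)·(-2−7) + 7·(7−(-9)) + 7·(-9−(-2))) = ½·(-585/16 + 112 − 49) = 423/32, so the U-coordinate is (423/32)/(423/4) = 1/8.
[UPW] = ½·((-33/2)·(-9−7) + (65/16)·(7−5) + 7·(5−(-9))) = ½·(264 + 65/8 + 98) = 2961/16, so the V-coordinate is 7/4.
[UVP] = ½·((-33/2)·(-2−(-9)) + 7·(-9−5) + (65/16)·(5−(-2))) = ½·(-231/2 − 98 + 455/16) = -2961/32, so the W-coordinate is -7/8.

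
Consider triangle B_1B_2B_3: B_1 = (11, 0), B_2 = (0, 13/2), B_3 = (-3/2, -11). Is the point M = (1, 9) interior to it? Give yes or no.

no

Barycentric coordinates of M: (55/809, 890/809, -136/809).
The three coordinates are positive, positive, negative; a point is interior exactly when all three are positive.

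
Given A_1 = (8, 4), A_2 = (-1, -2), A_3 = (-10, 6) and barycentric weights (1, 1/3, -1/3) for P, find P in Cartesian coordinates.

P = 1·A_1 + (1/3)·A_2 + (-1/3)·A_3.
x-coordinate: 1·8 + (1/3)·(-1) + (-1/3)·(-10) = 11.
y-coordinate: 1·4 + (1/3)·(-2) + (-1/3)·6 = 4/3.

(11, 4/3)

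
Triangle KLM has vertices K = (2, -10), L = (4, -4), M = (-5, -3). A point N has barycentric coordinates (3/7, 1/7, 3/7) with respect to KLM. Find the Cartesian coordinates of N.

(-5/7, -43/7)

N = (3/7)·K + (1/7)·L + (3/7)·M.
x-coordinate: (3/7)·2 + (1/7)·4 + (3/7)·(-5) = -5/7.
y-coordinate: (3/7)·(-10) + (1/7)·(-4) + (3/7)·(-3) = -43/7.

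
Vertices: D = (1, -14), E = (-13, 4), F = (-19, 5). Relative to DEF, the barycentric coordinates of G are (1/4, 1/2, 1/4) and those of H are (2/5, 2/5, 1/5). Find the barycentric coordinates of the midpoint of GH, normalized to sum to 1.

Since both coordinate triples sum to 1, the midpoint's barycentrics are the componentwise average.
(1/4+2/5)/2 = 13/40; similarly 9/20 and 9/40.

(13/40, 9/20, 9/40)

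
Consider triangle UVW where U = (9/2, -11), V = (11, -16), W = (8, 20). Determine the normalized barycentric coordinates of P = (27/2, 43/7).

(-5/7, 1, 5/7)

Signed area of the reference triangle: [UVW] = ½·((9/2)·(-16−20) + 11·(20−(-11)) + 8·(-11−(-16))) = ½·(-162 + 341 + 40) = 219/2.
[PVW] = ½·((27/2)·(-16−20) + 11·(20−(43/7)) + 8·(43/7−(-16))) = ½·(-486 + 1067/7 + 1240/7) = -1095/14, so the U-coordinate is (-1095/14)/(219/2) = -5/7.
[UPW] = ½·((9/2)·(43/7−20) + (27/2)·(20−(-11)) + 8·(-11−(43/7))) = ½·(-873/14 + 837/2 − 960/7) = 219/2, so the V-coordinate is 1.
[UVP] = ½·((9/2)·(-16−(43/7)) + 11·(43/7−(-11)) + (27/2)·(-11−(-16))) = ½·(-1395/14 + 1320/7 + 135/2) = 1095/14, so the W-coordinate is 5/7.
Check: -5/7 + 1 + 5/7 = 1.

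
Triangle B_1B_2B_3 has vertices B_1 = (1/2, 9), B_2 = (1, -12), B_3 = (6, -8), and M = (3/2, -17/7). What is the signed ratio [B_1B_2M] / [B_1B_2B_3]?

[B_1B_2B_3] = ½·((1/2)·(-12−(-8)) + 1·(-8−9) + 6·(9−(-12))) = ½·(-2 − 17 + 126) = 107/2.
[B_1B_2M] = ½·((1/2)·(-12−(-17/7)) + 1·(-17/7−9) + (3/2)·(9−(-12))) = ½·(-67/14 − 80/7 + 63/2) = 107/14, so the ratio is (107/14)/(107/2) = 1/7.

1/7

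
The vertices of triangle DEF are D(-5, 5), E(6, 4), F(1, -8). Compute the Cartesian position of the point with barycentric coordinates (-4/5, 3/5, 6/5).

G = (-4/5)·D + (3/5)·E + (6/5)·F.
x-coordinate: (-4/5)·(-5) + (3/5)·6 + (6/5)·1 = 44/5.
y-coordinate: (-4/5)·5 + (3/5)·4 + (6/5)·(-8) = -56/5.

(44/5, -56/5)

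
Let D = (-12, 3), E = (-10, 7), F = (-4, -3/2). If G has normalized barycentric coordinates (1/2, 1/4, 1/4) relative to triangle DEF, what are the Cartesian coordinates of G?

G = (1/2)·D + (1/4)·E + (1/4)·F.
x-coordinate: (1/2)·(-12) + (1/4)·(-10) + (1/4)·(-4) = -19/2.
y-coordinate: (1/2)·3 + (1/4)·7 + (1/4)·(-3/2) = 23/8.

(-19/2, 23/8)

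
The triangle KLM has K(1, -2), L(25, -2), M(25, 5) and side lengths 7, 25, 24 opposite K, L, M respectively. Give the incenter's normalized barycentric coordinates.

(1/8, 25/56, 3/7)

The incenter has barycentric coordinates proportional to the opposite side lengths: (7 : 25 : 24).
Normalizing by 7+25+24 = 56 gives (1/8, 25/56, 3/7).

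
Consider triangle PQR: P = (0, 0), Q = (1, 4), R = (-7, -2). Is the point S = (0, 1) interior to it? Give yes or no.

Barycentric coordinates of S: (9/13, 7/26, 1/26).
The three coordinates are positive, positive, positive; a point is interior exactly when all three are positive.

yes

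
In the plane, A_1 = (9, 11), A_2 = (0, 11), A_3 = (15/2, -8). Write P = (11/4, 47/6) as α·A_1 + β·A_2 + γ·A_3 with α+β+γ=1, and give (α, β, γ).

Signed area of the reference triangle: [A_1A_2A_3] = ½·(9·(11−(-8)) + 0·(-8−11) + (15/2)·(11−11)) = ½·(171 + 0 + 0) = 171/2.
[PA_2A_3] = ½·((11/4)·(11−(-8)) + 0·(-8−(47/6)) + (15/2)·(47/6−11)) = ½·(209/4 + 0 − 95/4) = 57/4, so the A_1-coordinate is (57/4)/(171/2) = 1/6.
[A_1PA_3] = ½·(9·(47/6−(-8)) + (11/4)·(-8−11) + (15/2)·(11−(47/6))) = ½·(285/2 − 209/4 + 95/4) = 57, so the A_2-coordinate is 2/3.
[A_1A_2P] = ½·(9·(11−(47/6)) + 0·(47/6−11) + (11/4)·(11−11)) = ½·(57/2 + 0 + 0) = 57/4, so the A_3-coordinate is 1/6.
Check: 1/6 + 2/3 + 1/6 = 1.

(1/6, 2/3, 1/6)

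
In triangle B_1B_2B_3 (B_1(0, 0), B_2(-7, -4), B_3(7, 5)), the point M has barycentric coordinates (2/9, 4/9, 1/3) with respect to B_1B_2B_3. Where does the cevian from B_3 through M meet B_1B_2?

Line B_3M meets B_1B_2 where the B_3-coordinate vanishes; zeroing M's B_3-weight and renormalizing leaves B_1, B_2-weights 2/9 : 4/9 → (1/3, 2/3).
So N = (1/3)·B_1 + (2/3)·B_2 = (-14/3, -8/3).

(-14/3, -8/3)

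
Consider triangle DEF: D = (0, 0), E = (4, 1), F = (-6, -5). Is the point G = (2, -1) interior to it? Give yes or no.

no

Barycentric coordinates of G: (-4/7, 8/7, 3/7).
The three coordinates are negative, positive, positive; a point is interior exactly when all three are positive.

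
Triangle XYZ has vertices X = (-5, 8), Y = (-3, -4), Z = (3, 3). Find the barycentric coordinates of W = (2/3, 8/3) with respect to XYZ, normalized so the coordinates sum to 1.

Signed area of the reference triangle: [XYZ] = ½·((-5)·(-4−3) + (-3)·(3−8) + 3·(8−(-4))) = ½·(35 + 15 + 36) = 43.
[WYZ] = ½·((2/3)·(-4−3) + (-3)·(3−(8/3)) + 3·(8/3−(-4))) = ½·(-14/3 − 1 + 20) = 43/6, so the X-coordinate is (43/6)/43 = 1/6.
[XWZ] = ½·((-5)·(8/3−3) + (2/3)·(3−8) + 3·(8−(8/3))) = ½·(5/3 − 10/3 + 16) = 43/6, so the Y-coordinate is 1/6.
[XYW] = ½·((-5)·(-4−(8/3)) + (-3)·(8/3−8) + (2/3)·(8−(-4))) = ½·(100/3 + 16 + 8) = 86/3, so the Z-coordinate is 2/3.
Check: 1/6 + 1/6 + 2/3 = 1.

(1/6, 1/6, 2/3)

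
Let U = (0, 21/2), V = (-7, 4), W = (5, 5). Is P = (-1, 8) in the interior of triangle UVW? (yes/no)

yes

Barycentric coordinates of P: (42/71, 18/71, 11/71).
The three coordinates are positive, positive, positive; a point is interior exactly when all three are positive.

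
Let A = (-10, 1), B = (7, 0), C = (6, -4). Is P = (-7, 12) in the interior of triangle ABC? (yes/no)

no

Barycentric coordinates of P: (68/69, 191/69, -190/69).
The three coordinates are positive, positive, negative; a point is interior exactly when all three are positive.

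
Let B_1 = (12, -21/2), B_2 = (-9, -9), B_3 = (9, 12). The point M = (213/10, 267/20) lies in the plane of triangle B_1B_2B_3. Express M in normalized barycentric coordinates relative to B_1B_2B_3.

Signed area of the reference triangle: [B_1B_2B_3] = ½·(12·(-9−12) + (-9)·(12−(-21/2)) + 9·(-21/2−(-9))) = ½·(-252 − 405/2 − 27/2) = -234.
[MB_2B_3] = ½·((213/10)·(-9−12) + (-9)·(12−(267/20)) + 9·(267/20−(-9))) = ½·(-4473/10 + 243/20 + 4023/20) = -117, so the B_1-coordinate is (-117)/(-234) = 1/2.
[B_1MB_3] = ½·(12·(267/20−12) + (213/10)·(12−(-21/2)) + 9·(-21/2−(267/20))) = ½·(81/5 + 1917/4 − 4293/20) = 702/5, so the B_2-coordinate is -3/5.
[B_1B_2M] = ½·(12·(-9−(267/20)) + (-9)·(267/20−(-21/2)) + (213/10)·(-21/2−(-9))) = ½·(-1341/5 − 4293/20 − 639/20) = -1287/5, so the B_3-coordinate is 11/10.
Check: 1/2 − 3/5 + 11/10 = 1.

(1/2, -3/5, 11/10)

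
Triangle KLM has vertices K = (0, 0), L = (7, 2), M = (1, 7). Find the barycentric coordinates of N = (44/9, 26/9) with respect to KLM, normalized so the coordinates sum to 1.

Signed area of the reference triangle: [KLM] = ½·(0·(2−7) + 7·(7−0) + 1·(0−2)) = ½·(0 + 49 − 2) = 47/2.
[NLM] = ½·((44/9)·(2−7) + 7·(7−(26/9)) + 1·(26/9−2)) = ½·(-220/9 + 259/9 + 8/9) = 47/18, so the K-coordinate is (47/18)/(47/2) = 1/9.
[KNM] = ½·(0·(26/9−7) + (44/9)·(7−0) + 1·(0−(26/9))) = ½·(0 + 308/9 − 26/9) = 47/3, so the L-coordinate is 2/3.
[KLN] = ½·(0·(2−(26/9)) + 7·(26/9−0) + (44/9)·(0−2)) = ½·(0 + 182/9 − 88/9) = 47/9, so the M-coordinate is 2/9.

(1/9, 2/3, 2/9)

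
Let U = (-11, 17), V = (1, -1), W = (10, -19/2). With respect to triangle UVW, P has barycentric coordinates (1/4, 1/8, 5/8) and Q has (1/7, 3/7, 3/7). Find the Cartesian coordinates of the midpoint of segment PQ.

(379/112, -435/224)

Barycentric coordinates of the midpoint are the average: (11/56, 31/112, 59/112).
Converting: (11/56)·U + (31/112)·V + (59/112)·W = (379/112, -435/224).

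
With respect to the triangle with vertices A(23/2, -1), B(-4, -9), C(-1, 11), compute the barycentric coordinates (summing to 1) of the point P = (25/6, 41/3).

Signed area of the reference triangle: [ABC] = ½·((23/2)·(-9−11) + (-4)·(11−(-1)) + (-1)·(-1−(-9))) = ½·(-230 − 48 − 8) = -143.
[PBC] = ½·((25/6)·(-9−11) + (-4)·(11−(41/3)) + (-1)·(41/3−(-9))) = ½·(-250/3 + 32/3 − 68/3) = -143/3, so the A-coordinate is (-143/3)/(-143) = 1/3.
[APC] = ½·((23/2)·(41/3−11) + (25/6)·(11−(-1)) + (-1)·(-1−(41/3))) = ½·(92/3 + 50 + 44/3) = 143/3, so the B-coordinate is -1/3.
[ABP] = ½·((23/2)·(-9−(41/3)) + (-4)·(41/3−(-1)) + (25/6)·(-1−(-9))) = ½·(-782/3 − 176/3 + 100/3) = -143, so the C-coordinate is 1.

(1/3, -1/3, 1)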